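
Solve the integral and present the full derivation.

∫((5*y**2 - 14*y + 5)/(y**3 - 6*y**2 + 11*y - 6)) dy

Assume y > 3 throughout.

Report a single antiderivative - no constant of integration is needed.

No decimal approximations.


Step 1. Decompose ∫((5*y**2 - 14*y + 5)/(y**3 - 6*y**2 + 11*y - 6)) dy by partial fractions, (5*y**2 - 14*y + 5)/(y**3 - 6*y**2 + 11*y - 6) = -2/(y - 1) + 3/(y - 2) + 4/(y - 3): now ∫(4/(y - 3)) dy + ∫(3/(y - 2)) dy + ∫(-2/(y - 1)) dy.
Step 2. Evaluate the standard form [assuming y > 3]: now 4*log(y - 3) + ∫(3/(y - 2)) dy + ∫(-2/(y - 1)) dy.
Step 3. Evaluate the standard form [assuming y > 2]: now 4*log(y - 3) + 3*log(y - 2) + ∫(-2/(y - 1)) dy.
Step 4. Evaluate the standard form [assuming y > 1]: now 4*log(y - 3) + 3*log(y - 2) - 2*log(y - 1).
Answer: 4*log(y - 3) + 3*log(y - 2) - 2*log(y - 1).


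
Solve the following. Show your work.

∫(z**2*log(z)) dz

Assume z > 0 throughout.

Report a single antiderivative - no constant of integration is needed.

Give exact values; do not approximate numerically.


Step 1. Integrate ∫(z**2*log(z)) dz by parts with u = log(z), dv = (z**2) dz, so v = z**3/3 [assuming z > 0]: now z**3*log(z)/3 + ∫(-z**2/3) dz.
Step 2. Evaluate the standard form: now z**3*log(z)/3 - z**3/9.
Answer: z**3*log(z)/3 - z**3/9.


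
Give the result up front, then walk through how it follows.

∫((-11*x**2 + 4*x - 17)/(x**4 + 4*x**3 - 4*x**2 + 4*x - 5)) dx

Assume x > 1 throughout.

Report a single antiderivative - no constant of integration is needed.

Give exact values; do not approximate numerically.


The answer is -2*log(x - 1) + 2*log(x + 5) + atan(x).
Step 1. Decompose ∫((-11*x**2 + 4*x - 17)/(x**4 + 4*x**3 - 4*x**2 + 4*x - 5)) dx by partial fractions, (-11*x**2 + 4*x - 17)/(x**4 + 4*x**3 - 4*x**2 + 4*x - 5) = 1/(x**2 + 1) + 2/(x + 5) - 2/(x - 1): now ∫(-2/(x - 1)) dx + ∫(2/(x + 5)) dx + ∫(1/(x**2 + 1)) dx.
Step 2. Evaluate the standard form [assuming x > -5]: now 2*log(x + 5) + ∫(-2/(x - 1)) dx + ∫(1/(x**2 + 1)) dx.
Step 3. Evaluate the standard form [assuming x > 1]: now -2*log(x - 1) + 2*log(x + 5) + ∫(1/(x**2 + 1)) dx.
Step 4. Evaluate the standard form: now -2*log(x - 1) + 2*log(x + 5) + atan(x).
Answer: -2*log(x - 1) + 2*log(x + 5) + atan(x).


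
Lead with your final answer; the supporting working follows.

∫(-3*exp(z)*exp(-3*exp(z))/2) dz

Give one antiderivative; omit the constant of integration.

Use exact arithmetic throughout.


The answer is exp(-3*exp(z))/2.
Step 1. Substitute u = exp(z), turning ∫(-3*exp(z)*exp(-3*exp(z))/2) dz into ∫(-3*exp(-3*u)/2) du: now ∫(-3*exp(-3*u)/2) du.
Step 2. Evaluate the standard form: now exp(-3*u)/2.
Step 3. Substitute back u = exp(z): now exp(-3*exp(z))/2.
Answer: exp(-3*exp(z))/2.


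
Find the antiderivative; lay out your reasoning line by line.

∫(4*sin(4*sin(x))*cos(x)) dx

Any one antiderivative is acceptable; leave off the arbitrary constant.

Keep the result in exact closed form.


Step 1. Substitute u = sin(x), turning ∫(4*sin(4*sin(x))*cos(x)) dx into ∫(4*sin(4*u)) du: now ∫(4*sin(4*u)) du.
Step 2. Evaluate the standard form: now -cos(4*u).
Step 3. Substitute back u = sin(x): now -cos(4*sin(x)).
Answer: -cos(4*sin(x)).


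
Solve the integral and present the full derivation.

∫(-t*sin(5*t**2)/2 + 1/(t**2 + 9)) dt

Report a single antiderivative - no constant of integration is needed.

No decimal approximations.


Step 1. Rewrite: now ∫(-t*sin(5*t**2)/2) dt + ∫(1/(t**2 + 9)) dt.
Step 2. Substitute u = t**2, turning ∫(-t*sin(5*t**2)/2) dt into ∫(-sin(5*u)/4) du: now ∫(1/(t**2 + 9)) dt + ∫(-sin(5*u)/4) du.
Step 3. Evaluate the standard form: now cos(5*u)/20 + ∫(1/(t**2 + 9)) dt.
Step 4. Substitute back u = t**2: now cos(5*t**2)/20 + ∫(1/(t**2 + 9)) dt.
Step 5. Evaluate the standard form: now cos(5*t**2)/20 + atan(t/3)/3.
Answer: cos(5*t**2)/20 + atan(t/3)/3.


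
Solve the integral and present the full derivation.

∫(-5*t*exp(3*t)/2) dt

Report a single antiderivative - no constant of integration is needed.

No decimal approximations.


Step 1. Integrate ∫(-5*t*exp(3*t)/2) dt by parts with u = t, dv = (-5*exp(3*t)/2) dt, so v = -5*exp(3*t)/6: now -5*t*exp(3*t)/6 + ∫(5*exp(3*t)/6) dt.
Step 2. Evaluate the standard form: now -5*t*exp(3*t)/6 + 5*exp(3*t)/18.
Answer: -5*t*exp(3*t)/6 + 5*exp(3*t)/18.


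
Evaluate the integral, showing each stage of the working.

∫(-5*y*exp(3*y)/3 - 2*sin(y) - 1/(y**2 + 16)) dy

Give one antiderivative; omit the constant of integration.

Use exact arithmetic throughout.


Step 1. Rewrite: now ∫(-5*y*exp(3*y)/3) dy + ∫(-1/(y**2 + 16)) dy + ∫(-2*sin(y)) dy.
Step 2. Evaluate the standard form: now 2*cos(y) + ∫(-5*y*exp(3*y)/3) dy + ∫(-1/(y**2 + 16)) dy.
Step 3. Integrate ∫(-5*y*exp(3*y)/3) dy by parts with u = y, dv = (-5*exp(3*y)/3) dy, so v = -5*exp(3*y)/9: now -5*y*exp(3*y)/9 + 2*cos(y) + ∫(-1/(y**2 + 16)) dy + ∫(5*exp(3*y)/9) dy.
Step 4. Evaluate the standard form: now -5*y*exp(3*y)/9 + 5*exp(3*y)/27 + 2*cos(y) + ∫(-1/(y**2 + 16)) dy.
Step 5. Evaluate the standard form: now -5*y*exp(3*y)/9 + 5*exp(3*y)/27 + 2*cos(y) - atan(y/4)/4.
Answer: -5*y*exp(3*y)/9 + 5*exp(3*y)/27 + 2*cos(y) - atan(y/4)/4.


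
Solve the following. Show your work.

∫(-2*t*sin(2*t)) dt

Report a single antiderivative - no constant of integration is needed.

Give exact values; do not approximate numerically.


Step 1. Integrate ∫(-2*t*sin(2*t)) dt by parts with u = t, dv = (-2*sin(2*t)) dt, so v = cos(2*t): now t*cos(2*t) + ∫(-cos(2*t)) dt.
Step 2. Evaluate the standard form: now t*cos(2*t) - sin(2*t)/2.
Answer: t*cos(2*t) - sin(2*t)/2.


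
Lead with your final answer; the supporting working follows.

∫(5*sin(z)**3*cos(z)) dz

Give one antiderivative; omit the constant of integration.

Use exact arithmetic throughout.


The answer is 5*sin(z)**4/4.
Step 1. Substitute u = sin(z), turning ∫(5*sin(z)**3*cos(z)) dz into ∫(5*u**3) du: now ∫(5*u**3) du.
Step 2. Evaluate the standard form: now 5*u**4/4.
Step 3. Substitute back u = sin(z): now 5*sin(z)**4/4.
Answer: 5*sin(z)**4/4.


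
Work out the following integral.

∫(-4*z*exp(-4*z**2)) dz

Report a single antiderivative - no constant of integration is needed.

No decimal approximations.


Answer: exp(-4*z**2)/2.


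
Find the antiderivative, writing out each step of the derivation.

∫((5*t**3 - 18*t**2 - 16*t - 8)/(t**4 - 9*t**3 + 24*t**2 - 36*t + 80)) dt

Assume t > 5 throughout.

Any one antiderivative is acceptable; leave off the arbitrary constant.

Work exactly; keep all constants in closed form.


Step 1. Decompose ∫((5*t**3 - 18*t**2 - 16*t - 8)/(t**4 - 9*t**3 + 24*t**2 - 36*t + 80)) dt by partial fractions, (5*t**3 - 18*t**2 - 16*t - 8)/(t**4 - 9*t**3 + 24*t**2 - 36*t + 80) = 4/(t**2 + 4) + 2/(t - 4) + 3/(t - 5): now ∫(3/(t - 5)) dt + ∫(2/(t - 4)) dt + ∫(4/(t**2 + 4)) dt.
Step 2. Evaluate the standard form [assuming t > 4]: now 2*log(t - 4) + ∫(3/(t - 5)) dt + ∫(4/(t**2 + 4)) dt.
Step 3. Evaluate the standard form [assuming t > 5]: now 3*log(t - 5) + 2*log(t - 4) + ∫(4/(t**2 + 4)) dt.
Step 4. Evaluate the standard form: now 3*log(t - 5) + 2*log(t - 4) + 2*atan(t/2).
Answer: 3*log(t - 5) + 2*log(t - 4) + 2*atan(t/2).


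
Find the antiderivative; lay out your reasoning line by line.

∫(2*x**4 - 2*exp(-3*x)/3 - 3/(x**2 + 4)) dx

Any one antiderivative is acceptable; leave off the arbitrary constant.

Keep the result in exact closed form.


Step 1. Rewrite: now ∫(2*x**4) dx + ∫(-3/(x**2 + 4)) dx + ∫(-2*exp(-3*x)/3) dx.
Step 2. Evaluate the standard form: now -3*atan(x/2)/2 + ∫(2*x**4) dx + ∫(-2*exp(-3*x)/3) dx.
Step 3. Evaluate the standard form: now 2*x**5/5 - 3*atan(x/2)/2 + ∫(-2*exp(-3*x)/3) dx.
Step 4. Evaluate the standard form: now 2*x**5/5 - 3*atan(x/2)/2 + 2*exp(-3*x)/9.
Answer: 2*x**5/5 - 3*atan(x/2)/2 + 2*exp(-3*x)/9.


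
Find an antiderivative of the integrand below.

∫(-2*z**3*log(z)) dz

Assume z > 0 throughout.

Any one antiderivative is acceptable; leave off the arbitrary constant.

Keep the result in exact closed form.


Answer: -z**4*log(z)/2 + z**4/8.


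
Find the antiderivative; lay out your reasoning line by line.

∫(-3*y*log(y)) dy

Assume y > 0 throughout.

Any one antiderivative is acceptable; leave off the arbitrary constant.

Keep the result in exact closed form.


Step 1. Integrate ∫(-3*y*log(y)) dy by parts with u = log(y), dv = (-3*y) dy, so v = -3*y**2/2 [assuming y > 0]: now -3*y**2*log(y)/2 + ∫(3*y/2) dy.
Step 2. Evaluate the standard form: now -3*y**2*log(y)/2 + 3*y**2/4.
Answer: -3*y**2*log(y)/2 + 3*y**2/4.


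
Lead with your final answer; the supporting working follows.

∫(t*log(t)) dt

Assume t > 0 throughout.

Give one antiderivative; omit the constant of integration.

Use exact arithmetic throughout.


The answer is t**2*log(t)/2 - t**2/4.
Step 1. Integrate ∫(t*log(t)) dt by parts with u = log(t), dv = (t) dt, so v = t**2/2 [assuming t > 0]: now t**2*log(t)/2 + ∫(-t/2) dt.
Step 2. Evaluate the standard form: now t**2*log(t)/2 - t**2/4.
Answer: t**2*log(t)/2 - t**2/4.


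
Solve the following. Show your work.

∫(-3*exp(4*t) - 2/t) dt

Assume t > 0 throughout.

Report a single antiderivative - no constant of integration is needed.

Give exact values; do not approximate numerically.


Step 1. Rewrite: now ∫(-2/t) dt + ∫(-3*exp(4*t)) dt.
Step 2. Evaluate the standard form: now -3*exp(4*t)/4 + ∫(-2/t) dt.
Step 3. Evaluate the standard form [assuming t > 0]: now -3*exp(4*t)/4 - 2*log(t).
Answer: -3*exp(4*t)/4 - 2*log(t).


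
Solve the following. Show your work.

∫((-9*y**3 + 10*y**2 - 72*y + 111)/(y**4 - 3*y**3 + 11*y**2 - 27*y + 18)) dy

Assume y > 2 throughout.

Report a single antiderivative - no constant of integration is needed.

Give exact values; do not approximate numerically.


Step 1. Decompose ∫((-9*y**3 + 10*y**2 - 72*y + 111)/(y**4 - 3*y**3 + 11*y**2 - 27*y + 18)) dy by partial fractions, (-9*y**3 + 10*y**2 - 72*y + 111)/(y**4 - 3*y**3 + 11*y**2 - 27*y + 18) = -3/(y**2 + 9) - 4/(y - 1) - 5/(y - 2): now ∫(-5/(y - 2)) dy + ∫(-4/(y - 1)) dy + ∫(-3/(y**2 + 9)) dy.
Step 2. Evaluate the standard form [assuming y > 1]: now -4*log(y - 1) + ∫(-5/(y - 2)) dy + ∫(-3/(y**2 + 9)) dy.
Step 3. Evaluate the standard form [assuming y > 2]: now -5*log(y - 2) - 4*log(y - 1) + ∫(-3/(y**2 + 9)) dy.
Step 4. Evaluate the standard form: now -5*log(y - 2) - 4*log(y - 1) - atan(y/3).
Answer: -5*log(y - 2) - 4*log(y - 1) - atan(y/3).


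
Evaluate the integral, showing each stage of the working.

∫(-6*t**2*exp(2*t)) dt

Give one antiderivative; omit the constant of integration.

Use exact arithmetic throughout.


Step 1. Integrate ∫(-6*t**2*exp(2*t)) dt by parts with u = t**2, dv = (-6*exp(2*t)) dt, so v = -3*exp(2*t): now -3*t**2*exp(2*t) + ∫(6*t*exp(2*t)) dt.
Step 2. Integrate ∫(6*t*exp(2*t)) dt by parts with u = t, dv = (6*exp(2*t)) dt, so v = 3*exp(2*t): now -3*t**2*exp(2*t) + 3*t*exp(2*t) + ∫(-3*exp(2*t)) dt.
Step 3. Evaluate the standard form: now -3*t**2*exp(2*t) + 3*t*exp(2*t) - 3*exp(2*t)/2.
Answer: -3*t**2*exp(2*t) + 3*t*exp(2*t) - 3*exp(2*t)/2.


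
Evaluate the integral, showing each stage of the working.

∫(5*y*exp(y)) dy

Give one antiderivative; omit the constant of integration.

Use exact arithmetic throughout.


Step 1. Integrate ∫(5*y*exp(y)) dy by parts with u = y, dv = (5*exp(y)) dy, so v = 5*exp(y): now 5*y*exp(y) + ∫(-5*exp(y)) dy.
Step 2. Evaluate the standard form: now 5*y*exp(y) - 5*exp(y).
Answer: 5*y*exp(y) - 5*exp(y).


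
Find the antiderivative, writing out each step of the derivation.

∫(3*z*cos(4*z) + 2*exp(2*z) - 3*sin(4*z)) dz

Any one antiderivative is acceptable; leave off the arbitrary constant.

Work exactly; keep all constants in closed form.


Step 1. Rewrite: now ∫(3*z*cos(4*z)) dz + ∫(2*exp(2*z)) dz + ∫(-3*sin(4*z)) dz.
Step 2. Evaluate the standard form: now 3*cos(4*z)/4 + ∫(3*z*cos(4*z)) dz + ∫(2*exp(2*z)) dz.
Step 3. Evaluate the standard form: now exp(2*z) + 3*cos(4*z)/4 + ∫(3*z*cos(4*z)) dz.
Step 4. Integrate ∫(3*z*cos(4*z)) dz by parts with u = z, dv = (3*cos(4*z)) dz, so v = 3*sin(4*z)/4: now 3*z*sin(4*z)/4 + exp(2*z) + 3*cos(4*z)/4 + ∫(-3*sin(4*z)/4) dz.
Step 5. Evaluate the standard form: now 3*z*sin(4*z)/4 + exp(2*z) + 15*cos(4*z)/16.
Answer: 3*z*sin(4*z)/4 + exp(2*z) + 15*cos(4*z)/16.


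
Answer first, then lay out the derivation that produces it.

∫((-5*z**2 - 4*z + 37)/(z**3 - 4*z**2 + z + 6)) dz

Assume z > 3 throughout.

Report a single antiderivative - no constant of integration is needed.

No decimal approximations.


The answer is -5*log(z - 3) - 3*log(z - 2) + 3*log(z + 1).
Step 1. Decompose ∫((-5*z**2 - 4*z + 37)/(z**3 - 4*z**2 + z + 6)) dz by partial fractions, (-5*z**2 - 4*z + 37)/(z**3 - 4*z**2 + z + 6) = 3/(z + 1) - 3/(z - 2) - 5/(z - 3): now ∫(-5/(z - 3)) dz + ∫(-3/(z - 2)) dz + ∫(3/(z + 1)) dz.
Step 2. Evaluate the standard form [assuming z > 3]: now -5*log(z - 3) + ∫(-3/(z - 2)) dz + ∫(3/(z + 1)) dz.
Step 3. Evaluate the standard form [assuming z > -1]: now -5*log(z - 3) + 3*log(z + 1) + ∫(-3/(z - 2)) dz.
Step 4. Evaluate the standard form [assuming z > 2]: now -5*log(z - 3) - 3*log(z - 2) + 3*log(z + 1).
Answer: -5*log(z - 3) - 3*log(z - 2) + 3*log(z + 1).


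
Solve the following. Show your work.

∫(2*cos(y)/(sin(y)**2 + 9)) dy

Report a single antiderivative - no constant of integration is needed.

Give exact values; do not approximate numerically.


Step 1. Substitute u = sin(y), turning ∫(2*cos(y)/(sin(y)**2 + 9)) dy into ∫(2/(u**2 + 9)) du: now ∫(2/(u**2 + 9)) du.
Step 2. Evaluate the standard form: now 2*atan(u/3)/3.
Step 3. Substitute back u = sin(y): now 2*atan(sin(y)/3)/3.
Answer: 2*atan(sin(y)/3)/3.


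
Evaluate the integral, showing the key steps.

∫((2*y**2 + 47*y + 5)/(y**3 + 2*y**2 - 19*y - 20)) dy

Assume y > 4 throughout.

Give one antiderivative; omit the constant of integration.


Step 1. Decompose ∫((2*y**2 + 47*y + 5)/(y**3 + 2*y**2 - 19*y - 20)) dy by partial fractions, (2*y**2 + 47*y + 5)/(y**3 + 2*y**2 - 19*y - 20) = -5/(y + 5) + 2/(y + 1) + 5/(y - 4): now ∫(5/(y - 4)) dy + ∫(2/(y + 1)) dy + ∫(-5/(y + 5)) dy.
Step 2. Evaluate the standard form [assuming y > 4]: now 5*log(y - 4) + ∫(2/(y + 1)) dy + ∫(-5/(y + 5)) dy.
Step 3. Evaluate the standard form [assuming y > -1]: now 5*log(y - 4) + 2*log(y + 1) + ∫(-5/(y + 5)) dy.
Step 4. Evaluate the standard form [assuming y > -5]: now 5*log(y - 4) + 2*log(y + 1) - 5*log(y + 5).
Answer: 5*log(y - 4) + 2*log(y + 1) - 5*log(y + 5).


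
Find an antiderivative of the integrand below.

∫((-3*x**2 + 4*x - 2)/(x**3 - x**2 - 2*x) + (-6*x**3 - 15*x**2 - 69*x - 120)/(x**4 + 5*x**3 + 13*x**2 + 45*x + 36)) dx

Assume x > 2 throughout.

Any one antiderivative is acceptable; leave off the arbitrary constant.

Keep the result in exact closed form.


Answer: log(x) - log(x - 2) - 5*log(x + 1) - 4*log(x + 4) - atan(x/3).


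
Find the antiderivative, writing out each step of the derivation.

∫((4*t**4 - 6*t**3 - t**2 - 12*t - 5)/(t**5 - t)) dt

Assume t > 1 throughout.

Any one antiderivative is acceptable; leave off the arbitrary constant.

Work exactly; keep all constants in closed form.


Step 1. Decompose ∫((4*t**4 - 6*t**3 - t**2 - 12*t - 5)/(t**5 - t)) dt by partial fractions, (4*t**4 - 6*t**3 - t**2 - 12*t - 5)/(t**5 - t) = 3/(t**2 + 1) + 4/(t + 1) - 5/(t - 1) + 5/t: now ∫(5/t) dt + ∫(-5/(t - 1)) dt + ∫(4/(t + 1)) dt + ∫(3/(t**2 + 1)) dt.
Step 2. Evaluate the standard form [assuming t > 0]: now 5*log(t) + ∫(-5/(t - 1)) dt + ∫(4/(t + 1)) dt + ∫(3/(t**2 + 1)) dt.
Step 3. Evaluate the standard form [assuming t > -1]: now 5*log(t) + 4*log(t + 1) + ∫(-5/(t - 1)) dt + ∫(3/(t**2 + 1)) dt.
Step 4. Evaluate the standard form [assuming t > 1]: now 5*log(t) - 5*log(t - 1) + 4*log(t + 1) + ∫(3/(t**2 + 1)) dt.
Step 5. Evaluate the standard form: now 5*log(t) - 5*log(t - 1) + 4*log(t + 1) + 3*atan(t).
Answer: 5*log(t) - 5*log(t - 1) + 4*log(t + 1) + 3*atan(t).


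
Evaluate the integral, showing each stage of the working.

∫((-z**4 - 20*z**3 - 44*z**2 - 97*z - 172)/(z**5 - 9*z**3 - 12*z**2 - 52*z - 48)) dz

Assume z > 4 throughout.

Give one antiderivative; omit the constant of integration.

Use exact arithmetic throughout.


Step 1. Decompose ∫((-z**4 - 20*z**3 - 44*z**2 - 97*z - 172)/(z**5 - 9*z**3 - 12*z**2 - 52*z - 48)) dz by partial fractions, (-z**4 - 20*z**3 - 44*z**2 - 97*z - 172)/(z**5 - 9*z**3 - 12*z**2 - 52*z - 48) = 1/(z**2 + 4) + 1/(z + 3) + 2/(z + 1) - 4/(z - 4): now ∫(-4/(z - 4)) dz + ∫(2/(z + 1)) dz + ∫(1/(z + 3)) dz + ∫(1/(z**2 + 4)) dz.
Step 2. Evaluate the standard form [assuming z > -1]: now 2*log(z + 1) + ∫(-4/(z - 4)) dz + ∫(1/(z + 3)) dz + ∫(1/(z**2 + 4)) dz.
Step 3. Evaluate the standard form [assuming z > 4]: now -4*log(z - 4) + 2*log(z + 1) + ∫(1/(z + 3)) dz + ∫(1/(z**2 + 4)) dz.
Step 4. Evaluate the standard form [assuming z > -3]: now -4*log(z - 4) + 2*log(z + 1) + log(z + 3) + ∫(1/(z**2 + 4)) dz.
Step 5. Evaluate the standard form: now -4*log(z - 4) + 2*log(z + 1) + log(z + 3) + atan(z/2)/2.
Answer: -4*log(z - 4) + 2*log(z + 1) + log(z + 3) + atan(z/2)/2.


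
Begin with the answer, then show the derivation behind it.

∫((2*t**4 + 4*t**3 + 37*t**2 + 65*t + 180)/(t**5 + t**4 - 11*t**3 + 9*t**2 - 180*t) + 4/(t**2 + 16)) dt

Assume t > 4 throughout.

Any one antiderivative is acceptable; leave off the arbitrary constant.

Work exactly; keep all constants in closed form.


The answer is -log(t) + 2*log(t - 4) + log(t + 5) + atan(t/4) - atan(t/3)/3.
Step 1. Rewrite: now ∫((2*t**4 + 4*t**3 + 37*t**2 + 65*t + 180)/(t**5 + t**4 - 11*t**3 + 9*t**2 - 180*t)) dt + ∫(4/(t**2 + 16)) dt.
Step 2. Evaluate the standard form: now atan(t/4) + ∫((2*t**4 + 4*t**3 + 37*t**2 + 65*t + 180)/(t**5 + t**4 - 11*t**3 + 9*t**2 - 180*t)) dt.
Step 3. Decompose ∫((2*t**4 + 4*t**3 + 37*t**2 + 65*t + 180)/(t**5 + t**4 - 11*t**3 + 9*t**2 - 180*t)) dt by partial fractions, (2*t**4 + 4*t**3 + 37*t**2 + 65*t + 180)/(t**5 + t**4 - 11*t**3 + 9*t**2 - 180*t) = -1/(t**2 + 9) + 1/(t + 5) + 2/(t - 4) - 1/t: now atan(t/4) + ∫(-1/t) dt + ∫(2/(t - 4)) dt + ∫(1/(t + 5)) dt + ∫(-1/(t**2 + 9)) dt.
Step 4. Evaluate the standard form [assuming t > 0]: now -log(t) + atan(t/4) + ∫(2/(t - 4)) dt + ∫(1/(t + 5)) dt + ∫(-1/(t**2 + 9)) dt.
Step 5. Evaluate the standard form [assuming t > -5]: now -log(t) + log(t + 5) + atan(t/4) + ∫(2/(t - 4)) dt + ∫(-1/(t**2 + 9)) dt.
Step 6. Evaluate the standard form [assuming t > 4]: now -log(t) + 2*log(t - 4) + log(t + 5) + atan(t/4) + ∫(-1/(t**2 + 9)) dt.
Step 7. Evaluate the standard form: now -log(t) + 2*log(t - 4) + log(t + 5) + atan(t/4) - atan(t/3)/3.
Answer: -log(t) + 2*log(t - 4) + log(t + 5) + atan(t/4) - atan(t/3)/3.


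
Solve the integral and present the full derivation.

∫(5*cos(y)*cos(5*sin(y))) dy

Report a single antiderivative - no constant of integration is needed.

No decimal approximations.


Step 1. Substitute u = sin(y), turning ∫(5*cos(y)*cos(5*sin(y))) dy into ∫(5*cos(5*u)) du: now ∫(5*cos(5*u)) du.
Step 2. Evaluate the standard form: now sin(5*u).
Step 3. Substitute back u = sin(y): now sin(5*sin(y)).
Answer: sin(5*sin(y)).


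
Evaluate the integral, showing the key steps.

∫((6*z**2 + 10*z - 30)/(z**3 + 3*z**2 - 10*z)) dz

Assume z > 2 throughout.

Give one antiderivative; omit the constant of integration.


Step 1. Decompose ∫((6*z**2 + 10*z - 30)/(z**3 + 3*z**2 - 10*z)) dz by partial fractions, (6*z**2 + 10*z - 30)/(z**3 + 3*z**2 - 10*z) = 2/(z + 5) + 1/(z - 2) + 3/z: now ∫(3/z) dz + ∫(1/(z - 2)) dz + ∫(2/(z + 5)) dz.
Step 2. Evaluate the standard form [assuming z > 2]: now log(z - 2) + ∫(3/z) dz + ∫(2/(z + 5)) dz.
Step 3. Evaluate the standard form [assuming z > 0]: now 3*log(z) + log(z - 2) + ∫(2/(z + 5)) dz.
Step 4. Evaluate the standard form [assuming z > -5]: now 3*log(z) + log(z - 2) + 2*log(z + 5).
Answer: 3*log(z) + log(z - 2) + 2*log(z + 5).


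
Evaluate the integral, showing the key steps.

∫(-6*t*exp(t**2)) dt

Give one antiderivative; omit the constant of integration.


Step 1. Substitute u = t**2, turning ∫(-6*t*exp(t**2)) dt into ∫(-3*exp(u)) du: now ∫(-3*exp(u)) du.
Step 2. Evaluate the standard form: now -3*exp(u).
Step 3. Substitute back u = t**2: now -3*exp(t**2).
Answer: -3*exp(t**2).


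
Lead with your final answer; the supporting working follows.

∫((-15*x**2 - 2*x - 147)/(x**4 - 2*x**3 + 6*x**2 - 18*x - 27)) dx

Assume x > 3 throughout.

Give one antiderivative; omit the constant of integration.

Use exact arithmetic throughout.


The answer is -4*log(x - 3) + 4*log(x + 1) + atan(x/3)/3.
Step 1. Decompose ∫((-15*x**2 - 2*x - 147)/(x**4 - 2*x**3 + 6*x**2 - 18*x - 27)) dx by partial fractions, (-15*x**2 - 2*x - 147)/(x**4 - 2*x**3 + 6*x**2 - 18*x - 27) = 1/(x**2 + 9) + 4/(x + 1) - 4/(x - 3): now ∫(-4/(x - 3)) dx + ∫(4/(x + 1)) dx + ∫(1/(x**2 + 9)) dx.
Step 2. Evaluate the standard form [assuming x > 3]: now -4*log(x - 3) + ∫(4/(x + 1)) dx + ∫(1/(x**2 + 9)) dx.
Step 3. Evaluate the standard form [assuming x > -1]: now -4*log(x - 3) + 4*log(x + 1) + ∫(1/(x**2 + 9)) dx.
Step 4. Evaluate the standard form: now -4*log(x - 3) + 4*log(x + 1) + atan(x/3)/3.
Answer: -4*log(x - 3) + 4*log(x + 1) + atan(x/3)/3.


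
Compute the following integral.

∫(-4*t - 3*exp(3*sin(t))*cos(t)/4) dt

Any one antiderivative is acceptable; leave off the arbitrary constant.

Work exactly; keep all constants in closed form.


Answer: -2*t**2 - exp(3*sin(t))/4.


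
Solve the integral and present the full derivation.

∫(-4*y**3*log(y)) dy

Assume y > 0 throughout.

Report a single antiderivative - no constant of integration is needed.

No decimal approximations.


Step 1. Integrate ∫(-4*y**3*log(y)) dy by parts with u = log(y), dv = (-4*y**3) dy, so v = -y**4 [assuming y > 0]: now -y**4*log(y) + ∫(y**3) dy.
Step 2. Evaluate the standard form: now -y**4*log(y) + y**4/4.
Answer: -y**4*log(y) + y**4/4.


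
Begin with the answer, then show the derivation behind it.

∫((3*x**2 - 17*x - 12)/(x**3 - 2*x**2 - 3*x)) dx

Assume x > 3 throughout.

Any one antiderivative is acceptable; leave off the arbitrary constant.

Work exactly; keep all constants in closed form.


The answer is 4*log(x) - 3*log(x - 3) + 2*log(x + 1).
Step 1. Decompose ∫((3*x**2 - 17*x - 12)/(x**3 - 2*x**2 - 3*x)) dx by partial fractions, (3*x**2 - 17*x - 12)/(x**3 - 2*x**2 - 3*x) = 2/(x + 1) - 3/(x - 3) + 4/x: now ∫(4/x) dx + ∫(-3/(x - 3)) dx + ∫(2/(x + 1)) dx.
Step 2. Evaluate the standard form [assuming x > -1]: now 2*log(x + 1) + ∫(4/x) dx + ∫(-3/(x - 3)) dx.
Step 3. Evaluate the standard form [assuming x > 0]: now 4*log(x) + 2*log(x + 1) + ∫(-3/(x - 3)) dx.
Step 4. Evaluate the standard form [assuming x > 3]: now 4*log(x) - 3*log(x - 3) + 2*log(x + 1).
Answer: 4*log(x) - 3*log(x - 3) + 2*log(x + 1).


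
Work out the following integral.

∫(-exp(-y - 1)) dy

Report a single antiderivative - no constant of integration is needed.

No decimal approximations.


Answer: exp(-y - 1).


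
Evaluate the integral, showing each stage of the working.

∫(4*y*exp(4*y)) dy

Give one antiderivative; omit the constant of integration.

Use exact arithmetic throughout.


Step 1. Integrate ∫(4*y*exp(4*y)) dy by parts with u = y, dv = (4*exp(4*y)) dy, so v = exp(4*y): now y*exp(4*y) + ∫(-exp(4*y)) dy.
Step 2. Evaluate the standard form: now y*exp(4*y) - exp(4*y)/4.
Answer: y*exp(4*y) - exp(4*y)/4.


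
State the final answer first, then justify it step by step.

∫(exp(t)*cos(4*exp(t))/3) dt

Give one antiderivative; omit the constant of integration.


The answer is sin(4*exp(t))/12.
Step 1. Substitute u = exp(t), turning ∫(exp(t)*cos(4*exp(t))/3) dt into ∫(cos(4*u)/3) du: now ∫(cos(4*u)/3) du.
Step 2. Evaluate the standard form: now sin(4*u)/12.
Step 3. Substitute back u = exp(t): now sin(4*exp(t))/12.
Answer: sin(4*exp(t))/12.


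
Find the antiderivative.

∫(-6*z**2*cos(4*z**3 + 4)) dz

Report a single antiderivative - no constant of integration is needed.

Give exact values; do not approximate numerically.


Answer: -sin(4*z**3 + 4)/2.


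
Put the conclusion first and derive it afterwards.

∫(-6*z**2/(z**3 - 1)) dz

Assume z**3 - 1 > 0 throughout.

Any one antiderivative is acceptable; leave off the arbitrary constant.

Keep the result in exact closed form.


The answer is -2*log(z**3 - 1).
Step 1. Substitute u = z**3 - 1, turning ∫(-6*z**2/(z**3 - 1)) dz into ∫(-2/u) du: now ∫(-2/u) du.
Step 2. Evaluate the standard form [assuming u > 0]: now -2*log(u).
Step 3. Substitute back u = z**3 - 1: now -2*log(z**3 - 1).
Answer: -2*log(z**3 - 1).


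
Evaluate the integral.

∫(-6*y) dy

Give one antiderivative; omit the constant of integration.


Answer: -3*y**2.


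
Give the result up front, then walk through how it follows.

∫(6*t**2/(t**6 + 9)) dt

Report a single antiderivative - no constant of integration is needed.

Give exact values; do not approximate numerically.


The answer is 2*atan(t**3/3)/3.
Step 1. Substitute u = t**3, turning ∫(6*t**2/(t**6 + 9)) dt into ∫(2/(u**2 + 9)) du: now ∫(2/(u**2 + 9)) du.
Step 2. Evaluate the standard form: now 2*atan(u/3)/3.
Step 3. Substitute back u = t**3: now 2*atan(t**3/3)/3.
Answer: 2*atan(t**3/3)/3.


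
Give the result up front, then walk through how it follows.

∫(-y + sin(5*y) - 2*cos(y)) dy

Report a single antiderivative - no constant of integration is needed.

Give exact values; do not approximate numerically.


The answer is -y**2/2 - 2*sin(y) - cos(5*y)/5.
Step 1. Rewrite: now ∫(-y) dy + ∫(sin(5*y)) dy + ∫(-2*cos(y)) dy.
Step 2. Evaluate the standard form: now -y**2/2 + ∫(sin(5*y)) dy + ∫(-2*cos(y)) dy.
Step 3. Evaluate the standard form: now -y**2/2 - 2*sin(y) + ∫(sin(5*y)) dy.
Step 4. Evaluate the standard form: now -y**2/2 - 2*sin(y) - cos(5*y)/5.
Answer: -y**2/2 - 2*sin(y) - cos(5*y)/5.


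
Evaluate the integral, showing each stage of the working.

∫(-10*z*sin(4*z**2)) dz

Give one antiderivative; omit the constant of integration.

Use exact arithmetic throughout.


Step 1. Substitute u = z**2, turning ∫(-10*z*sin(4*z**2)) dz into ∫(-5*sin(4*u)) du: now ∫(-5*sin(4*u)) du.
Step 2. Evaluate the standard form: now 5*cos(4*u)/4.
Step 3. Substitute back u = z**2: now 5*cos(4*z**2)/4.
Answer: 5*cos(4*z**2)/4.


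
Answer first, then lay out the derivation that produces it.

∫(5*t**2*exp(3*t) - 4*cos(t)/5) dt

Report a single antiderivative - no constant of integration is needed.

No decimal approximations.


The answer is 5*t**2*exp(3*t)/3 - 10*t*exp(3*t)/9 + 10*exp(3*t)/27 - 4*sin(t)/5.
Step 1. Rewrite: now ∫(5*t**2*exp(3*t)) dt + ∫(-4*cos(t)/5) dt.
Step 2. Evaluate the standard form: now -4*sin(t)/5 + ∫(5*t**2*exp(3*t)) dt.
Step 3. Integrate ∫(5*t**2*exp(3*t)) dt by parts with u = t**2, dv = (5*exp(3*t)) dt, so v = 5*exp(3*t)/3: now 5*t**2*exp(3*t)/3 - 4*sin(t)/5 + ∫(-10*t*exp(3*t)/3) dt.
Step 4. Integrate ∫(-10*t*exp(3*t)/3) dt by parts with u = t, dv = (-10*exp(3*t)/3) dt, so v = -10*exp(3*t)/9: now 5*t**2*exp(3*t)/3 - 10*t*exp(3*t)/9 - 4*sin(t)/5 + ∫(10*exp(3*t)/9) dt.
Step 5. Evaluate the standard form: now 5*t**2*exp(3*t)/3 - 10*t*exp(3*t)/9 + 10*exp(3*t)/27 - 4*sin(t)/5.
Answer: 5*t**2*exp(3*t)/3 - 10*t*exp(3*t)/9 + 10*exp(3*t)/27 - 4*sin(t)/5.


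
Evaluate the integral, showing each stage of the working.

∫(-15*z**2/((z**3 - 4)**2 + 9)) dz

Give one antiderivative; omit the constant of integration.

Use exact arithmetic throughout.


Step 1. Substitute u = z**3 - 4, turning ∫(-15*z**2/((z**3 - 4)**2 + 9)) dz into ∫(-5/(u**2 + 9)) du: now ∫(-5/(u**2 + 9)) du.
Step 2. Evaluate the standard form: now -5*atan(u/3)/3.
Step 3. Substitute back u = z**3 - 4: now -5*atan(z**3/3 - 4/3)/3.
Answer: -5*atan(z**3/3 - 4/3)/3.


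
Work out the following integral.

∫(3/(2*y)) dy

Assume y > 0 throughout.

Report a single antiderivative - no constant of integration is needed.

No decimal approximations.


Answer: 3*log(y)/2.


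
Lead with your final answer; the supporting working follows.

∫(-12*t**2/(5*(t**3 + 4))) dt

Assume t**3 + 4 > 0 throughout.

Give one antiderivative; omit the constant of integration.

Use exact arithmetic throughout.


The answer is -4*log(t**3 + 4)/5.
Step 1. Substitute u = t**3 + 4, turning ∫(-12*t**2/(5*(t**3 + 4))) dt into ∫(-4/(5*u)) du: now ∫(-4/(5*u)) du.
Step 2. Evaluate the standard form [assuming u > 0]: now -4*log(u)/5.
Step 3. Substitute back u = t**3 + 4: now -4*log(t**3 + 4)/5.
Answer: -4*log(t**3 + 4)/5.


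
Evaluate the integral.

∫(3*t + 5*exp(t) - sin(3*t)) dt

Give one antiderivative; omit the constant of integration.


Answer: 3*t**2/2 + 5*exp(t) + cos(3*t)/3.


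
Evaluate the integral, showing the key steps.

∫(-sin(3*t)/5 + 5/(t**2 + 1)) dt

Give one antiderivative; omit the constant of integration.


Step 1. Rewrite: now ∫(5/(t**2 + 1)) dt + ∫(-sin(3*t)/5) dt.
Step 2. Evaluate the standard form: now 5*atan(t) + ∫(-sin(3*t)/5) dt.
Step 3. Evaluate the standard form: now cos(3*t)/15 + 5*atan(t).
Answer: cos(3*t)/15 + 5*atan(t).


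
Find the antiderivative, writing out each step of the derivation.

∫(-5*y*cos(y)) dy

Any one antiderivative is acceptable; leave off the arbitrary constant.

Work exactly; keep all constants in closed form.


Step 1. Integrate ∫(-5*y*cos(y)) dy by parts with u = y, dv = (-5*cos(y)) dy, so v = -5*sin(y): now -5*y*sin(y) + ∫(5*sin(y)) dy.
Step 2. Evaluate the standard form: now -5*y*sin(y) - 5*cos(y).
Answer: -5*y*sin(y) - 5*cos(y).


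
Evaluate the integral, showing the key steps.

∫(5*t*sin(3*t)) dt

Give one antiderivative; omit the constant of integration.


Step 1. Integrate ∫(5*t*sin(3*t)) dt by parts with u = t, dv = (5*sin(3*t)) dt, so v = -5*cos(3*t)/3: now -5*t*cos(3*t)/3 + ∫(5*cos(3*t)/3) dt.
Step 2. Evaluate the standard form: now -5*t*cos(3*t)/3 + 5*sin(3*t)/9.
Answer: -5*t*cos(3*t)/3 + 5*sin(3*t)/9.


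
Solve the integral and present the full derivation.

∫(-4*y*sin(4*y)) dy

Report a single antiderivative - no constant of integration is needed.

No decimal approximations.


Step 1. Integrate ∫(-4*y*sin(4*y)) dy by parts with u = y, dv = (-4*sin(4*y)) dy, so v = cos(4*y): now y*cos(4*y) + ∫(-cos(4*y)) dy.
Step 2. Evaluate the standard form: now y*cos(4*y) - sin(4*y)/4.
Answer: y*cos(4*y) - sin(4*y)/4.


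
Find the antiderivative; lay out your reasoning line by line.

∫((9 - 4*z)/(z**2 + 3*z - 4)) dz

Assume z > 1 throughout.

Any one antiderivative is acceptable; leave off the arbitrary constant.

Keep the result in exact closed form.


Step 1. Decompose ∫((9 - 4*z)/(z**2 + 3*z - 4)) dz by partial fractions, (9 - 4*z)/(z**2 + 3*z - 4) = -5/(z + 4) + 1/(z - 1): now ∫(1/(z - 1)) dz + ∫(-5/(z + 4)) dz.
Step 2. Evaluate the standard form [assuming z > 1]: now log(z - 1) + ∫(-5/(z + 4)) dz.
Step 3. Evaluate the standard form [assuming z > -4]: now log(z - 1) - 5*log(z + 4).
Answer: log(z - 1) - 5*log(z + 4).


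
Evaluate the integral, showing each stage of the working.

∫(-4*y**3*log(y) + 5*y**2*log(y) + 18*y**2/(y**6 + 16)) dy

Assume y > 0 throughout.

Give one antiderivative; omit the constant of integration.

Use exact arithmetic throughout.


Step 1. Rewrite: now ∫(18*y**2/(y**6 + 16)) dy + ∫(5*y**2*log(y)) dy + ∫(-4*y**3*log(y)) dy.
Step 2. Substitute u = y**3, turning ∫(18*y**2/(y**6 + 16)) dy into ∫(6/(u**2 + 16)) du: now ∫(5*y**2*log(y)) dy + ∫(-4*y**3*log(y)) dy + ∫(6/(u**2 + 16)) du.
Step 3. Evaluate the standard form: now 3*atan(u/4)/2 + ∫(5*y**2*log(y)) dy + ∫(-4*y**3*log(y)) dy.
Step 4. Substitute back u = y**3: now 3*atan(y**3/4)/2 + ∫(5*y**2*log(y)) dy + ∫(-4*y**3*log(y)) dy.
Step 5. Integrate ∫(-4*y**3*log(y)) dy by parts with u = log(y), dv = (-4*y**3) dy, so v = -y**4 [assuming y > 0]: now -y**4*log(y) + 3*atan(y**3/4)/2 + ∫(y**3) dy + ∫(5*y**2*log(y)) dy.
Step 6. Evaluate the standard form: now -y**4*log(y) + y**4/4 + 3*atan(y**3/4)/2 + ∫(5*y**2*log(y)) dy.
Step 7. Integrate ∫(5*y**2*log(y)) dy by parts with u = log(y), dv = (5*y**2) dy, so v = 5*y**3/3 [assuming y > 0]: now -y**4*log(y) + y**4/4 + 5*y**3*log(y)/3 + 3*atan(y**3/4)/2 + ∫(-5*y**2/3) dy.
Step 8. Evaluate the standard form: now -y**4*log(y) + y**4/4 + 5*y**3*log(y)/3 - 5*y**3/9 + 3*atan(y**3/4)/2.
Answer: -y**4*log(y) + y**4/4 + 5*y**3*log(y)/3 - 5*y**3/9 + 3*atan(y**3/4)/2.


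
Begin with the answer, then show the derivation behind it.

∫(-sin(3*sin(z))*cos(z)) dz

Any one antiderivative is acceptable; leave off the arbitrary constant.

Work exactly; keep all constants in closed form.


The answer is cos(3*sin(z))/3.
Step 1. Substitute u = sin(z), turning ∫(-sin(3*sin(z))*cos(z)) dz into ∫(-sin(3*u)) du: now ∫(-sin(3*u)) du.
Step 2. Evaluate the standard form: now cos(3*u)/3.
Step 3. Substitute back u = sin(z): now cos(3*sin(z))/3.
Answer: cos(3*sin(z))/3.


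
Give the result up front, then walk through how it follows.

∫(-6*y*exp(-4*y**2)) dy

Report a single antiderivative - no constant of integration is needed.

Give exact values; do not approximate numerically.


The answer is 3*exp(-4*y**2)/4.
Step 1. Substitute u = y**2, turning ∫(-6*y*exp(-4*y**2)) dy into ∫(-3*exp(-4*u)) du: now ∫(-3*exp(-4*u)) du.
Step 2. Evaluate the standard form: now 3*exp(-4*u)/4.
Step 3. Substitute back u = y**2: now 3*exp(-4*y**2)/4.
Answer: 3*exp(-4*y**2)/4.


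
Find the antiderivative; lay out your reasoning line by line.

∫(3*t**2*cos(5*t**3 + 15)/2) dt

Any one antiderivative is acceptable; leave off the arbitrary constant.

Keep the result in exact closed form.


Step 1. Substitute u = t**3 + 3, turning ∫(3*t**2*cos(5*t**3 + 15)/2) dt into ∫(cos(5*u)/2) du: now ∫(cos(5*u)/2) du.
Step 2. Evaluate the standard form: now sin(5*u)/10.
Step 3. Substitute back u = t**3 + 3: now sin(5*t**3 + 15)/10.
Answer: sin(5*t**3 + 15)/10.


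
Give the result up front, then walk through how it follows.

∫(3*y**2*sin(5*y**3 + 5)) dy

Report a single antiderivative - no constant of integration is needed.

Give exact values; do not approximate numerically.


The answer is -cos(5*y**3 + 5)/5.
Step 1. Substitute u = y**3 + 1, turning ∫(3*y**2*sin(5*y**3 + 5)) dy into ∫(sin(5*u)) du: now ∫(sin(5*u)) du.
Step 2. Evaluate the standard form: now -cos(5*u)/5.
Step 3. Substitute back u = y**3 + 1: now -cos(5*y**3 + 5)/5.
Answer: -cos(5*y**3 + 5)/5.


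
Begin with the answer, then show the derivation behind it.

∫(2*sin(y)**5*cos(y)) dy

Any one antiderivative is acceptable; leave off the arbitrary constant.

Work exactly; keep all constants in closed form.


The answer is sin(y)**6/3.
Step 1. Substitute u = sin(y), turning ∫(2*sin(y)**5*cos(y)) dy into ∫(2*u**5) du: now ∫(2*u**5) du.
Step 2. Evaluate the standard form: now u**6/3.
Step 3. Substitute back u = sin(y): now sin(y)**6/3.
Answer: sin(y)**6/3.


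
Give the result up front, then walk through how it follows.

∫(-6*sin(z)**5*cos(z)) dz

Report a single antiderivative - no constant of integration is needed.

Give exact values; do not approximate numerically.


The answer is -sin(z)**6.
Step 1. Substitute u = sin(z), turning ∫(-6*sin(z)**5*cos(z)) dz into ∫(-6*u**5) du: now ∫(-6*u**5) du.
Step 2. Evaluate the standard form: now -u**6.
Step 3. Substitute back u = sin(z): now -sin(z)**6.
Answer: -sin(z)**6.


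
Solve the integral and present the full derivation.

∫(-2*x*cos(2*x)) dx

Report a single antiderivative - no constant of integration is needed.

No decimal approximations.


Step 1. Integrate ∫(-2*x*cos(2*x)) dx by parts with u = x, dv = (-2*cos(2*x)) dx, so v = -sin(2*x): now -x*sin(2*x) + ∫(sin(2*x)) dx.
Step 2. Evaluate the standard form: now -x*sin(2*x) - cos(2*x)/2.
Answer: -x*sin(2*x) - cos(2*x)/2.


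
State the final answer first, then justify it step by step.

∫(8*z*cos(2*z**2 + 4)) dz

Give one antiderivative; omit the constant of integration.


The answer is 2*sin(2*z**2 + 4).
Step 1. Substitute u = z**2 + 2, turning ∫(8*z*cos(2*z**2 + 4)) dz into ∫(4*cos(2*u)) du: now ∫(4*cos(2*u)) du.
Step 2. Evaluate the standard form: now 2*sin(2*u).
Step 3. Substitute back u = z**2 + 2: now 2*sin(2*z**2 + 4).
Answer: 2*sin(2*z**2 + 4).


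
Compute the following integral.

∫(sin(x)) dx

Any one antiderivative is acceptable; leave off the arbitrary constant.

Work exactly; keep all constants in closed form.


Answer: -cos(x).


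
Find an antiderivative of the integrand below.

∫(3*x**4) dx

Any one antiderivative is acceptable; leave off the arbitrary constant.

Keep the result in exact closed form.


Answer: 3*x**5/5.


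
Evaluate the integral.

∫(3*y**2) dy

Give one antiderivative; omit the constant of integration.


Answer: y**3.


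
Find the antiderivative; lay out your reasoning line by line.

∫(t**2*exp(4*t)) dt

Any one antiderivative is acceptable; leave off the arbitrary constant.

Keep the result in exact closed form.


Step 1. Integrate ∫(t**2*exp(4*t)) dt by parts with u = t**2, dv = (exp(4*t)) dt, so v = exp(4*t)/4: now t**2*exp(4*t)/4 + ∫(-t*exp(4*t)/2) dt.
Step 2. Integrate ∫(-t*exp(4*t)/2) dt by parts with u = t, dv = (-exp(4*t)/2) dt, so v = -exp(4*t)/8: now t**2*exp(4*t)/4 - t*exp(4*t)/8 + ∫(exp(4*t)/8) dt.
Step 3. Evaluate the standard form: now t**2*exp(4*t)/4 - t*exp(4*t)/8 + exp(4*t)/32.
Answer: t**2*exp(4*t)/4 - t*exp(4*t)/8 + exp(4*t)/32.


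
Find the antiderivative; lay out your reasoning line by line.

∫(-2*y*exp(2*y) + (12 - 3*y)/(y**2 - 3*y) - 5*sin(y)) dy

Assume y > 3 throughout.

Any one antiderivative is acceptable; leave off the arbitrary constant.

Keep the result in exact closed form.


Step 1. Rewrite: now ∫(-2*y*exp(2*y)) dy + ∫((12 - 3*y)/(y**2 - 3*y)) dy + ∫(-5*sin(y)) dy.
Step 2. Decompose ∫((12 - 3*y)/(y**2 - 3*y)) dy by partial fractions, (12 - 3*y)/(y**2 - 3*y) = 1/(y - 3) - 4/y: now ∫(-4/y) dy + ∫(-2*y*exp(2*y)) dy + ∫(1/(y - 3)) dy + ∫(-5*sin(y)) dy.
Step 3. Evaluate the standard form [assuming y > 0]: now -4*log(y) + ∫(-2*y*exp(2*y)) dy + ∫(1/(y - 3)) dy + ∫(-5*sin(y)) dy.
Step 4. Evaluate the standard form [assuming y > 3]: now -4*log(y) + log(y - 3) + ∫(-2*y*exp(2*y)) dy + ∫(-5*sin(y)) dy.
Step 5. Integrate ∫(-2*y*exp(2*y)) dy by parts with u = y, dv = (-2*exp(2*y)) dy, so v = -exp(2*y): now -y*exp(2*y) - 4*log(y) + log(y - 3) + ∫(exp(2*y)) dy + ∫(-5*sin(y)) dy.
Step 6. Evaluate the standard form: now -y*exp(2*y) + exp(2*y)/2 - 4*log(y) + log(y - 3) + ∫(-5*sin(y)) dy.
Step 7. Evaluate the standard form: now -y*exp(2*y) + exp(2*y)/2 - 4*log(y) + log(y - 3) + 5*cos(y).
Answer: -y*exp(2*y) + exp(2*y)/2 - 4*log(y) + log(y - 3) + 5*cos(y).


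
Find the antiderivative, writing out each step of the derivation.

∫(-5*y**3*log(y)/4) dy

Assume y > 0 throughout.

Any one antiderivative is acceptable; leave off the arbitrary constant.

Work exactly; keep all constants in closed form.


Step 1. Integrate ∫(-5*y**3*log(y)/4) dy by parts with u = log(y), dv = (-5*y**3/4) dy, so v = -5*y**4/16 [assuming y > 0]: now -5*y**4*log(y)/16 + ∫(5*y**3/16) dy.
Step 2. Evaluate the standard form: now -5*y**4*log(y)/16 + 5*y**4/64.
Answer: -5*y**4*log(y)/16 + 5*y**4/64.


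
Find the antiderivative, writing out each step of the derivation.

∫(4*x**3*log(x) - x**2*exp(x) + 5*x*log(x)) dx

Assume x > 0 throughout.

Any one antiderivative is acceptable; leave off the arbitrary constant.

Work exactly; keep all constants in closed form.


Step 1. Rewrite: now ∫(5*x*log(x)) dx + ∫(-x**2*exp(x)) dx + ∫(4*x**3*log(x)) dx.
Step 2. Integrate ∫(5*x*log(x)) dx by parts with u = log(x), dv = (5*x) dx, so v = 5*x**2/2 [assuming x > 0]: now 5*x**2*log(x)/2 + ∫(-5*x/2) dx + ∫(-x**2*exp(x)) dx + ∫(4*x**3*log(x)) dx.
Step 3. Evaluate the standard form: now 5*x**2*log(x)/2 - 5*x**2/4 + ∫(-x**2*exp(x)) dx + ∫(4*x**3*log(x)) dx.
Step 4. Integrate ∫(-x**2*exp(x)) dx by parts with u = x**2, dv = (-exp(x)) dx, so v = -exp(x): now -x**2*exp(x) + 5*x**2*log(x)/2 - 5*x**2/4 + ∫(2*x*exp(x)) dx + ∫(4*x**3*log(x)) dx.
Step 5. Integrate ∫(2*x*exp(x)) dx by parts with u = x, dv = (2*exp(x)) dx, so v = 2*exp(x): now -x**2*exp(x) + 5*x**2*log(x)/2 - 5*x**2/4 + 2*x*exp(x) + ∫(4*x**3*log(x)) dx + ∫(-2*exp(x)) dx.
Step 6. Evaluate the standard form: now -x**2*exp(x) + 5*x**2*log(x)/2 - 5*x**2/4 + 2*x*exp(x) - 2*exp(x) + ∫(4*x**3*log(x)) dx.
Step 7. Integrate ∫(4*x**3*log(x)) dx by parts with u = log(x), dv = (4*x**3) dx, so v = x**4 [assuming x > 0]: now x**4*log(x) - x**2*exp(x) + 5*x**2*log(x)/2 - 5*x**2/4 + 2*x*exp(x) - 2*exp(x) + ∫(-x**3) dx.
Step 8. Evaluate the standard form: now x**4*log(x) - x**4/4 - x**2*exp(x) + 5*x**2*log(x)/2 - 5*x**2/4 + 2*x*exp(x) - 2*exp(x).
Answer: x**4*log(x) - x**4/4 - x**2*exp(x) + 5*x**2*log(x)/2 - 5*x**2/4 + 2*x*exp(x) - 2*exp(x).
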